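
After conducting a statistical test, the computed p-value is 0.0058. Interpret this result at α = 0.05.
Since p = 0.0058 < α = 0.05, reject H₀.
There is sufficient evidence to reject the null hypothesis; the result is statistically significant at the 0.05 level.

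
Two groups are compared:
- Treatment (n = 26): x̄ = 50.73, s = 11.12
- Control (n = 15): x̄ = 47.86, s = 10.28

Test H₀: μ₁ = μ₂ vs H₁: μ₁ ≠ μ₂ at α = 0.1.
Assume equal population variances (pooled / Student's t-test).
Student's two-sample t-test (equal variances):
H₀: μ₁ = μ₂
H₁: μ₁ ≠ μ₂
df = n₁ + n₂ - 2 = 39
Pooled variance s_p² = [(n₁-1)s₁² + (n₂-1)s₂²] / (n₁ + n₂ - 2) = [(25)(11.12²) + (14)(10.28²)] / 39 = 117.2015
SE = √(s_p²(1/n₁ + 1/n₂)) = √(117.2015 × (1/26 + 1/15)) = 3.5102
t = (x̄₁ - x̄₂) / SE = (50.73 - 47.86) / 3.5102 = 2.87 / 3.5102 = 0.818
p-value = 0.4185

Since p-value > α = 0.1, we fail to reject H₀.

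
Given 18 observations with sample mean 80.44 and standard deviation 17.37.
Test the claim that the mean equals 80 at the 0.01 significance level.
One-sample t-test:
H₀: μ = 80
H₁: μ ≠ 80
df = n - 1 = 17
t = (x̄ - μ₀) / (s/√n) = (80.44 - 80) / (17.37/√18) = 0.107
p-value = 0.9157

Since p-value > α = 0.01, we fail to reject H₀.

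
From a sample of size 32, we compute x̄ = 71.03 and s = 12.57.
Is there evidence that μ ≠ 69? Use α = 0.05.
One-sample t-test:
H₀: μ = 69
H₁: μ ≠ 69
df = n - 1 = 31
t = (x̄ - μ₀) / (s/√n) = (71.03 - 69) / (12.57/√32) = 0.914
p-value = 0.3680

Since p-value > α = 0.05, we fail to reject H₀.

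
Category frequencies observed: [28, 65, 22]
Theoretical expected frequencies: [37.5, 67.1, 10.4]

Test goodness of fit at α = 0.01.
Chi-square goodness of fit test:
H₀: observed counts match expected distribution
H₁: observed counts differ from expected distribution
df = k - 1 = 2
χ² = Σ(O - E)²/E
   = (28 - 37.5)²/37.5 + (65 - 67.1)²/67.1 + (22 - 10.4)²/10.4
   = 2.407 + 0.066 + 12.938
   = 15.41
p-value = 0.0005

Since p-value < α = 0.01, we reject H₀.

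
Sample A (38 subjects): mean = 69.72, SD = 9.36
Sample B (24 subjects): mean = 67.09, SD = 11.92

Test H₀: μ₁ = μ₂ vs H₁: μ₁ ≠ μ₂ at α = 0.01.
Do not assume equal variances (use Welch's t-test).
Welch's two-sample t-test:
H₀: μ₁ = μ₂
H₁: μ₁ ≠ μ₂
s₁²/n₁ = 9.36²/38 = 2.3055,  s₂²/n₂ = 11.92²/24 = 5.9203
SE = √(s₁²/n₁ + s₂²/n₂) = √(2.3055 + 5.9203) = 2.8681
df (Welch-Satterthwaite) = (s₁²/n₁ + s₂²/n₂)² / [(s₁²/n₁)²/(n₁-1) + (s₂²/n₂)²/(n₂-1)] ≈ 40.58
t = (x̄₁ - x̄₂) / SE = (69.72 - 67.09) / 2.8681 = 2.63 / 2.8681 = 0.917
p-value = 0.3646

Since p-value > α = 0.01, we fail to reject H₀.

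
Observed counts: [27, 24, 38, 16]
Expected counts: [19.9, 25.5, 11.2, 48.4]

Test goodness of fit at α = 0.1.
Chi-square goodness of fit test:
H₀: observed counts match expected distribution
H₁: observed counts differ from expected distribution
df = k - 1 = 3
χ² = Σ(O - E)²/E
   = (27 - 19.9)²/19.9 + (24 - 25.5)²/25.5 + (38 - 11.2)²/11.2 + (16 - 48.4)²/48.4
   = 2.533 + 0.088 + 64.129 + 21.689
   = 88.44
p-value < 0.0001

Since p-value < α = 0.1, we reject H₀.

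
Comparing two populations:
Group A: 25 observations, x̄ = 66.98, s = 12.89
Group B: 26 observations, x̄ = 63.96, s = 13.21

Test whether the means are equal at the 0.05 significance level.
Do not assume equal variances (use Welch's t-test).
Welch's two-sample t-test:
H₀: μ₁ = μ₂
H₁: μ₁ ≠ μ₂
s₁²/n₁ = 12.89²/25 = 6.6461,  s₂²/n₂ = 13.21²/26 = 6.7117
SE = √(s₁²/n₁ + s₂²/n₂) = √(6.6461 + 6.7117) = 3.6548
df (Welch-Satterthwaite) = (s₁²/n₁ + s₂²/n₂)² / [(s₁²/n₁)²/(n₁-1) + (s₂²/n₂)²/(n₂-1)] ≈ 48.99
t = (x̄₁ - x̄₂) / SE = (66.98 - 63.96) / 3.6548 = 3.02 / 3.6548 = 0.826
p-value = 0.4126

Since p-value > α = 0.05, we fail to reject H₀.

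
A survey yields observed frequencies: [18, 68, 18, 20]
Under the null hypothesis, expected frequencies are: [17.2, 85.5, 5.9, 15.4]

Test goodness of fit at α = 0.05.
Chi-square goodness of fit test:
H₀: observed counts match expected distribution
H₁: observed counts differ from expected distribution
df = k - 1 = 3
χ² = Σ(O - E)²/E
   = (18 - 17.2)²/17.2 + (68 - 85.5)²/85.5 + (18 - 5.9)²/5.9 + (20 - 15.4)²/15.4
   = 0.037 + 3.582 + 24.815 + 1.374
   = 29.81
p-value < 0.0001

Since p-value < α = 0.05, we reject H₀.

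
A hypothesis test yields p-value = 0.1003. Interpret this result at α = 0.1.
Since p = 0.1003 > α = 0.1, fail to reject H₀.
There is insufficient evidence to reject the null hypothesis; the result is not statistically significant at the 0.1 level.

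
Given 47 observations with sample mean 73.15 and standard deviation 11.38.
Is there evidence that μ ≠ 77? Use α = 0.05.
One-sample t-test:
H₀: μ = 77
H₁: μ ≠ 77
df = n - 1 = 46
t = (x̄ - μ₀) / (s/√n) = (73.15 - 77) / (11.38/√47) = -2.319
p-value = 0.0249

Since p-value < α = 0.05, we reject H₀.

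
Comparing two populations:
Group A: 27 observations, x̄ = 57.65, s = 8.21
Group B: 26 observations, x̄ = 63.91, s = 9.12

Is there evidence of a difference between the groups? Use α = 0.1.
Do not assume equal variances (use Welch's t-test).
Welch's two-sample t-test:
H₀: μ₁ = μ₂
H₁: μ₁ ≠ μ₂
s₁²/n₁ = 8.21²/27 = 2.4964,  s₂²/n₂ = 9.12²/26 = 3.1990
SE = √(s₁²/n₁ + s₂²/n₂) = √(2.4964 + 3.1990) = 2.3865
df (Welch-Satterthwaite) = (s₁²/n₁ + s₂²/n₂)² / [(s₁²/n₁)²/(n₁-1) + (s₂²/n₂)²/(n₂-1)] ≈ 49.98
t = (x̄₁ - x̄₂) / SE = (57.65 - 63.91) / 2.3865 = -6.26 / 2.3865 = -2.623
p-value = 0.0115

Since p-value < α = 0.1, we reject H₀.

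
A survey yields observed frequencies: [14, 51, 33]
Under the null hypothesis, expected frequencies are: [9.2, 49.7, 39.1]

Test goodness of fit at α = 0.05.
Chi-square goodness of fit test:
H₀: observed counts match expected distribution
H₁: observed counts differ from expected distribution
df = k - 1 = 2
χ² = Σ(O - E)²/E
   = (14 - 9.2)²/9.2 + (51 - 49.7)²/49.7 + (33 - 39.1)²/39.1
   = 2.504 + 0.034 + 0.952
   = 3.49
p-value = 0.1746

Since p-value > α = 0.05, we fail to reject H₀.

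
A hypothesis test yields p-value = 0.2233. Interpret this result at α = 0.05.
Since p = 0.2233 > α = 0.05, fail to reject H₀.
There is insufficient evidence to reject the null hypothesis; the result is not statistically significant at the 0.05 level.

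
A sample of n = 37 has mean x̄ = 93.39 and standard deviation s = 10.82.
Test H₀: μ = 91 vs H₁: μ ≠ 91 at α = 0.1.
One-sample t-test:
H₀: μ = 91
H₁: μ ≠ 91
df = n - 1 = 36
t = (x̄ - μ₀) / (s/√n) = (93.39 - 91) / (10.82/√37) = 1.344
p-value = 0.1875

Since p-value > α = 0.1, we fail to reject H₀.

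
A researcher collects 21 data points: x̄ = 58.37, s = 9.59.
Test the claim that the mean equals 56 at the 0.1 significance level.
One-sample t-test:
H₀: μ = 56
H₁: μ ≠ 56
df = n - 1 = 20
t = (x̄ - μ₀) / (s/√n) = (58.37 - 56) / (9.59/√21) = 1.133
p-value = 0.2708

Since p-value > α = 0.1, we fail to reject H₀.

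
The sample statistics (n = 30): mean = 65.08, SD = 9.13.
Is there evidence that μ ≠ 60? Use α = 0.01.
One-sample t-test:
H₀: μ = 60
H₁: μ ≠ 60
df = n - 1 = 29
t = (x̄ - μ₀) / (s/√n) = (65.08 - 60) / (9.13/√30) = 3.048
p-value = 0.0049

Since p-value < α = 0.01, we reject H₀.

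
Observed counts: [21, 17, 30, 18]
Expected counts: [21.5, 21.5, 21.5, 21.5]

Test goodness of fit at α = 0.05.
Chi-square goodness of fit test:
H₀: observed counts match expected distribution
H₁: observed counts differ from expected distribution
df = k - 1 = 3
χ² = Σ(O - E)²/E
   = (21 - 21.5)²/21.5 + (17 - 21.5)²/21.5 + (30 - 21.5)²/21.5 + (18 - 21.5)²/21.5
   = 0.012 + 0.942 + 3.360 + 0.570
   = 4.88
p-value = 0.1805

Since p-value > α = 0.05, we fail to reject H₀.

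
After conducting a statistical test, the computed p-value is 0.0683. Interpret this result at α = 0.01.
Since p = 0.0683 > α = 0.01, fail to reject H₀.
There is insufficient evidence to reject the null hypothesis; the result is not statistically significant at the 0.01 level.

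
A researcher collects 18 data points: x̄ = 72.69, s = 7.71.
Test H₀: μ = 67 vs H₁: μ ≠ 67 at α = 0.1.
One-sample t-test:
H₀: μ = 67
H₁: μ ≠ 67
df = n - 1 = 17
t = (x̄ - μ₀) / (s/√n) = (72.69 - 67) / (7.71/√18) = 3.131
p-value = 0.0061

Since p-value < α = 0.1, we reject H₀.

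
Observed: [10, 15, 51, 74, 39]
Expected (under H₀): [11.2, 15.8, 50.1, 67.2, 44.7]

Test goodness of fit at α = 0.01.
Chi-square goodness of fit test:
H₀: observed counts match expected distribution
H₁: observed counts differ from expected distribution
df = k - 1 = 4
χ² = Σ(O - E)²/E
   = (10 - 11.2)²/11.2 + (15 - 15.8)²/15.8 + (51 - 50.1)²/50.1 + (74 - 67.2)²/67.2 + (39 - 44.7)²/44.7
   = 0.129 + 0.041 + 0.016 + 0.688 + 0.727
   = 1.60
p-value = 0.8088

Since p-value > α = 0.01, we fail to reject H₀.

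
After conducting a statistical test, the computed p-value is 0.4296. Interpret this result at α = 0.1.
Since p = 0.4296 > α = 0.1, fail to reject H₀.
There is insufficient evidence to reject the null hypothesis; the result is not statistically significant at the 0.1 level.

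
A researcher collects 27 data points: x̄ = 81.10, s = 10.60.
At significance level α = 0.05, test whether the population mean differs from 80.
One-sample t-test:
H₀: μ = 80
H₁: μ ≠ 80
df = n - 1 = 26
t = (x̄ - μ₀) / (s/√n) = (81.10 - 80) / (10.60/√27) = 0.539
p-value = 0.5943

Since p-value > α = 0.05, we fail to reject H₀.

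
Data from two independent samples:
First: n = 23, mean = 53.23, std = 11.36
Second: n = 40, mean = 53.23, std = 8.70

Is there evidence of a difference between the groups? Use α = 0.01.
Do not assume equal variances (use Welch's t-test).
Welch's two-sample t-test:
H₀: μ₁ = μ₂
H₁: μ₁ ≠ μ₂
s₁²/n₁ = 11.36²/23 = 5.6109,  s₂²/n₂ = 8.70²/40 = 1.8922
SE = √(s₁²/n₁ + s₂²/n₂) = √(5.6109 + 1.8922) = 2.7392
df (Welch-Satterthwaite) = (s₁²/n₁ + s₂²/n₂)² / [(s₁²/n₁)²/(n₁-1) + (s₂²/n₂)²/(n₂-1)] ≈ 36.97
t = (x̄₁ - x̄₂) / SE = (53.23 - 53.23) / 2.7392 = 0.00 / 2.7392 = 0.000
p-value = 1.0000

Since p-value > α = 0.01, we fail to reject H₀.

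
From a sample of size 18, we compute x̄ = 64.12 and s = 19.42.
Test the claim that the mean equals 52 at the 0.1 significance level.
One-sample t-test:
H₀: μ = 52
H₁: μ ≠ 52
df = n - 1 = 17
t = (x̄ - μ₀) / (s/√n) = (64.12 - 52) / (19.42/√18) = 2.648
p-value = 0.0169

Since p-value < α = 0.1, we reject H₀.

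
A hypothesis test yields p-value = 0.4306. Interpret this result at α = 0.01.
Since p = 0.4306 > α = 0.01, fail to reject H₀.
There is insufficient evidence to reject the null hypothesis; the result is not statistically significant at the 0.01 level.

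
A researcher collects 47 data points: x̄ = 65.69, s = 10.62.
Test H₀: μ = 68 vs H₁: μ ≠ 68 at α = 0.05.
One-sample t-test:
H₀: μ = 68
H₁: μ ≠ 68
df = n - 1 = 46
t = (x̄ - μ₀) / (s/√n) = (65.69 - 68) / (10.62/√47) = -1.491
p-value = 0.1427

Since p-value > α = 0.05, we fail to reject H₀.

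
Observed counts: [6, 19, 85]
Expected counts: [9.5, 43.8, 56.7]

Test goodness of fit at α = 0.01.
Chi-square goodness of fit test:
H₀: observed counts match expected distribution
H₁: observed counts differ from expected distribution
df = k - 1 = 2
χ² = Σ(O - E)²/E
   = (6 - 9.5)²/9.5 + (19 - 43.8)²/43.8 + (85 - 56.7)²/56.7
   = 1.289 + 14.042 + 14.125
   = 29.46
p-value < 0.0001

Since p-value < α = 0.01, we reject H₀.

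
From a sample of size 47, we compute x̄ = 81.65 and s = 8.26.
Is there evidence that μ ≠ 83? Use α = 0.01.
One-sample t-test:
H₀: μ = 83
H₁: μ ≠ 83
df = n - 1 = 46
t = (x̄ - μ₀) / (s/√n) = (81.65 - 83) / (8.26/√47) = -1.120
p-value = 0.2683

Since p-value > α = 0.01, we fail to reject H₀.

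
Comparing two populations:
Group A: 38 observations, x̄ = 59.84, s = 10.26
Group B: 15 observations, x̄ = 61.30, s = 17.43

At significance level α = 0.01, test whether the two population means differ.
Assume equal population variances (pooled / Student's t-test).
Student's two-sample t-test (equal variances):
H₀: μ₁ = μ₂
H₁: μ₁ ≠ μ₂
df = n₁ + n₂ - 2 = 51
Pooled variance s_p² = [(n₁-1)s₁² + (n₂-1)s₂²] / (n₁ + n₂ - 2) = [(37)(10.26²) + (14)(17.43²)] / 51 = 159.7680
SE = √(s_p²(1/n₁ + 1/n₂)) = √(159.7680 × (1/38 + 1/15)) = 3.8543
t = (x̄₁ - x̄₂) / SE = (59.84 - 61.30) / 3.8543 = -1.46 / 3.8543 = -0.379
p-value = 0.7064

Since p-value > α = 0.01, we fail to reject H₀.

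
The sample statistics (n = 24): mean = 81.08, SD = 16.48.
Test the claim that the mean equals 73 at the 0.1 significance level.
One-sample t-test:
H₀: μ = 73
H₁: μ ≠ 73
df = n - 1 = 23
t = (x̄ - μ₀) / (s/√n) = (81.08 - 73) / (16.48/√24) = 2.402
p-value = 0.0248

Since p-value < α = 0.1, we reject H₀.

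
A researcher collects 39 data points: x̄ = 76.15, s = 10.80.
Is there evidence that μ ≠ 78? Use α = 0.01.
One-sample t-test:
H₀: μ = 78
H₁: μ ≠ 78
df = n - 1 = 38
t = (x̄ - μ₀) / (s/√n) = (76.15 - 78) / (10.80/√39) = -1.070
p-value = 0.2915

Since p-value > α = 0.01, we fail to reject H₀.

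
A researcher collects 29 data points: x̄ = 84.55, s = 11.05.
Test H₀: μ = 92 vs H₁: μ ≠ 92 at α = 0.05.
One-sample t-test:
H₀: μ = 92
H₁: μ ≠ 92
df = n - 1 = 28
t = (x̄ - μ₀) / (s/√n) = (84.55 - 92) / (11.05/√29) = -3.631
p-value = 0.0011

Since p-value < α = 0.05, we reject H₀.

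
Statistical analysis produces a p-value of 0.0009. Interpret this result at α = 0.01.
Since p = 0.0009 < α = 0.01, reject H₀.
There is sufficient evidence to reject the null hypothesis; the result is statistically significant at the 0.01 level.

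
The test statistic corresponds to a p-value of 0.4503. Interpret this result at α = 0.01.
Since p = 0.4503 > α = 0.01, fail to reject H₀.
There is insufficient evidence to reject the null hypothesis; the result is not statistically significant at the 0.01 level.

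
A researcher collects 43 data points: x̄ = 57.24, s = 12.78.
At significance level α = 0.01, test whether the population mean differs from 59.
One-sample t-test:
H₀: μ = 59
H₁: μ ≠ 59
df = n - 1 = 42
t = (x̄ - μ₀) / (s/√n) = (57.24 - 59) / (12.78/√43) = -0.903
p-value = 0.3716

Since p-value > α = 0.01, we fail to reject H₀.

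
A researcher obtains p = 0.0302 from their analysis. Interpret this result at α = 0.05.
Since p = 0.0302 < α = 0.05, reject H₀.
There is sufficient evidence to reject the null hypothesis; the result is statistically significant at the 0.05 level.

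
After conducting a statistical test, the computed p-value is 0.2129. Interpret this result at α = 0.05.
Since p = 0.2129 > α = 0.05, fail to reject H₀.
There is insufficient evidence to reject the null hypothesis; the result is not statistically significant at the 0.05 level.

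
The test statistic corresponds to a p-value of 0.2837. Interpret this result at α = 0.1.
Since p = 0.2837 > α = 0.1, fail to reject H₀.
There is insufficient evidence to reject the null hypothesis; the result is not statistically significant at the 0.1 level.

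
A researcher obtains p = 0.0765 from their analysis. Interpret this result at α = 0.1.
Since p = 0.0765 < α = 0.1, reject H₀.
There is sufficient evidence to reject the null hypothesis; the result is statistically significant at the 0.1 level.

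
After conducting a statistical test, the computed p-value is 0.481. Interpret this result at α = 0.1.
Since p = 0.481 > α = 0.1, fail to reject H₀.
There is insufficient evidence to reject the null hypothesis; the result is not statistically significant at the 0.1 level.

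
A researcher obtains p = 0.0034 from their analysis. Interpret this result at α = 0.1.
Since p = 0.0034 < α = 0.1, reject H₀.
There is sufficient evidence to reject the null hypothesis; the result is statistically significant at the 0.1 level.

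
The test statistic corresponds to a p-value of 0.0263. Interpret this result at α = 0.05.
Since p = 0.0263 < α = 0.05, reject H₀.
There is sufficient evidence to reject the null hypothesis; the result is statistically significant at the 0.05 level.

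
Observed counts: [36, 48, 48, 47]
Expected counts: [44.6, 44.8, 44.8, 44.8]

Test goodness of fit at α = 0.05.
Chi-square goodness of fit test:
H₀: observed counts match expected distribution
H₁: observed counts differ from expected distribution
df = k - 1 = 3
χ² = Σ(O - E)²/E
   = (36 - 44.6)²/44.6 + (48 - 44.8)²/44.8 + (48 - 44.8)²/44.8 + (47 - 44.8)²/44.8
   = 1.658 + 0.229 + 0.229 + 0.108
   = 2.22
p-value = 0.5273

Since p-value > α = 0.05, we fail to reject H₀.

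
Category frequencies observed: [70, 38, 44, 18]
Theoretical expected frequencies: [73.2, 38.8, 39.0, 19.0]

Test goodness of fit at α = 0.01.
Chi-square goodness of fit test:
H₀: observed counts match expected distribution
H₁: observed counts differ from expected distribution
df = k - 1 = 3
χ² = Σ(O - E)²/E
   = (70 - 73.2)²/73.2 + (38 - 38.8)²/38.8 + (44 - 39.0)²/39.0 + (18 - 19.0)²/19.0
   = 0.140 + 0.016 + 0.641 + 0.053
   = 0.85
p-value = 0.8375

Since p-value > α = 0.01, we fail to reject H₀.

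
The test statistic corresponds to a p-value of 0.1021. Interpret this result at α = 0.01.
Since p = 0.1021 > α = 0.01, fail to reject H₀.
There is insufficient evidence to reject the null hypothesis; the result is not statistically significant at the 0.01 level.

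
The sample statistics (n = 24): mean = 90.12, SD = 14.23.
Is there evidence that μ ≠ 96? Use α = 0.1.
One-sample t-test:
H₀: μ = 96
H₁: μ ≠ 96
df = n - 1 = 23
t = (x̄ - μ₀) / (s/√n) = (90.12 - 96) / (14.23/√24) = -2.024
p-value = 0.0547

Since p-value < α = 0.1, we reject H₀.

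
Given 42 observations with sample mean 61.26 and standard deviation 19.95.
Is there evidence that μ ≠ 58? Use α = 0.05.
One-sample t-test:
H₀: μ = 58
H₁: μ ≠ 58
df = n - 1 = 41
t = (x̄ - μ₀) / (s/√n) = (61.26 - 58) / (19.95/√42) = 1.059
p-value = 0.2958

Since p-value > α = 0.05, we fail to reject H₀.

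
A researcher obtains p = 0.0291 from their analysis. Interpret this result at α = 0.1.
Since p = 0.0291 < α = 0.1, reject H₀.
There is sufficient evidence to reject the null hypothesis; the result is statistically significant at the 0.1 level.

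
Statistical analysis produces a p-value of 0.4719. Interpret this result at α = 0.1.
Since p = 0.4719 > α = 0.1, fail to reject H₀.
There is insufficient evidence to reject the null hypothesis; the result is not statistically significant at the 0.1 level.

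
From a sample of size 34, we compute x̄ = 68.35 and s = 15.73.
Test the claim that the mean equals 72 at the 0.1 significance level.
One-sample t-test:
H₀: μ = 72
H₁: μ ≠ 72
df = n - 1 = 33
t = (x̄ - μ₀) / (s/√n) = (68.35 - 72) / (15.73/√34) = -1.353
p-value = 0.1852

Since p-value > α = 0.1, we fail to reject H₀.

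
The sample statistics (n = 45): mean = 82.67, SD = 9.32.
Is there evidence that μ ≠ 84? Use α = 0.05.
One-sample t-test:
H₀: μ = 84
H₁: μ ≠ 84
df = n - 1 = 44
t = (x̄ - μ₀) / (s/√n) = (82.67 - 84) / (9.32/√45) = -0.957
p-value = 0.3437

Since p-value > α = 0.05, we fail to reject H₀.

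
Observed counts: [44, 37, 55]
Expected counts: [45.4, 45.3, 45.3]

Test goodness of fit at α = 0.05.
Chi-square goodness of fit test:
H₀: observed counts match expected distribution
H₁: observed counts differ from expected distribution
df = k - 1 = 2
χ² = Σ(O - E)²/E
   = (44 - 45.4)²/45.4 + (37 - 45.3)²/45.3 + (55 - 45.3)²/45.3
   = 0.043 + 1.521 + 2.077
   = 3.64
p-value = 0.1619

Since p-value > α = 0.05, we fail to reject H₀.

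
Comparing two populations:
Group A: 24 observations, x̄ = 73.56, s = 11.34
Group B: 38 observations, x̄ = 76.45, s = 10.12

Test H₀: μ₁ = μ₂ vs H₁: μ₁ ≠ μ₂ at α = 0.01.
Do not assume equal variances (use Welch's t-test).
Welch's two-sample t-test:
H₀: μ₁ = μ₂
H₁: μ₁ ≠ μ₂
s₁²/n₁ = 11.34²/24 = 5.3581,  s₂²/n₂ = 10.12²/38 = 2.6951
SE = √(s₁²/n₁ + s₂²/n₂) = √(5.3581 + 2.6951) = 2.8378
df (Welch-Satterthwaite) = (s₁²/n₁ + s₂²/n₂)² / [(s₁²/n₁)²/(n₁-1) + (s₂²/n₂)²/(n₂-1)] ≈ 44.90
t = (x̄₁ - x̄₂) / SE = (73.56 - 76.45) / 2.8378 = -2.89 / 2.8378 = -1.018
p-value = 0.3140

Since p-value > α = 0.01, we fail to reject H₀.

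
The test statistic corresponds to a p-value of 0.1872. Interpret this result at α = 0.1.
Since p = 0.1872 > α = 0.1, fail to reject H₀.
There is insufficient evidence to reject the null hypothesis; the result is not statistically significant at the 0.1 level.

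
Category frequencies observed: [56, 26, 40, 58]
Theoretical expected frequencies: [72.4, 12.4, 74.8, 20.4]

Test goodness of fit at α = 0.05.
Chi-square goodness of fit test:
H₀: observed counts match expected distribution
H₁: observed counts differ from expected distribution
df = k - 1 = 3
χ² = Σ(O - E)²/E
   = (56 - 72.4)²/72.4 + (26 - 12.4)²/12.4 + (40 - 74.8)²/74.8 + (58 - 20.4)²/20.4
   = 3.715 + 14.916 + 16.190 + 69.302
   = 104.12
p-value < 0.0001

Since p-value < α = 0.05, we reject H₀.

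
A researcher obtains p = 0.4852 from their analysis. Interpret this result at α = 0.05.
Since p = 0.4852 > α = 0.05, fail to reject H₀.
There is insufficient evidence to reject the null hypothesis; the result is not statistically significant at the 0.05 level.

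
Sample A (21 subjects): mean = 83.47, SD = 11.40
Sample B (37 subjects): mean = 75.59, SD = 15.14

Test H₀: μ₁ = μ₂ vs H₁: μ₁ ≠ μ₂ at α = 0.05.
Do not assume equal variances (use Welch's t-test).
Welch's two-sample t-test:
H₀: μ₁ = μ₂
H₁: μ₁ ≠ μ₂
s₁²/n₁ = 11.40²/21 = 6.1886,  s₂²/n₂ = 15.14²/37 = 6.1951
SE = √(s₁²/n₁ + s₂²/n₂) = √(6.1886 + 6.1951) = 3.5190
df (Welch-Satterthwaite) = (s₁²/n₁ + s₂²/n₂)² / [(s₁²/n₁)²/(n₁-1) + (s₂²/n₂)²/(n₂-1)] ≈ 51.44
t = (x̄₁ - x̄₂) / SE = (83.47 - 75.59) / 3.5190 = 7.88 / 3.5190 = 2.239
p-value = 0.0295

Since p-value < α = 0.05, we reject H₀.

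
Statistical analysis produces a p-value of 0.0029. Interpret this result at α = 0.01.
Since p = 0.0029 < α = 0.01, reject H₀.
There is sufficient evidence to reject the null hypothesis; the result is statistically significant at the 0.01 level.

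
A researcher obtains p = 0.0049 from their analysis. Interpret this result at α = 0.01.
Since p = 0.0049 < α = 0.01, reject H₀.
There is sufficient evidence to reject the null hypothesis; the result is statistically significant at the 0.01 level.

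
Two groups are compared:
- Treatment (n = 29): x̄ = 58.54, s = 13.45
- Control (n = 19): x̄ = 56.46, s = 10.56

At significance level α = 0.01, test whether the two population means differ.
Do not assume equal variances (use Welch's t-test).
Welch's two-sample t-test:
H₀: μ₁ = μ₂
H₁: μ₁ ≠ μ₂
s₁²/n₁ = 13.45²/29 = 6.2380,  s₂²/n₂ = 10.56²/19 = 5.8691
SE = √(s₁²/n₁ + s₂²/n₂) = √(6.2380 + 5.8691) = 3.4795
df (Welch-Satterthwaite) = (s₁²/n₁ + s₂²/n₂)² / [(s₁²/n₁)²/(n₁-1) + (s₂²/n₂)²/(n₂-1)] ≈ 44.37
t = (x̄₁ - x̄₂) / SE = (58.54 - 56.46) / 3.4795 = 2.08 / 3.4795 = 0.598
p-value = 0.5530

Since p-value > α = 0.01, we fail to reject H₀.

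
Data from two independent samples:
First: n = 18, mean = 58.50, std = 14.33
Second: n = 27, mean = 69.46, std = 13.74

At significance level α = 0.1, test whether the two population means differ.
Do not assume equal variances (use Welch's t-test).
Welch's two-sample t-test:
H₀: μ₁ = μ₂
H₁: μ₁ ≠ μ₂
s₁²/n₁ = 14.33²/18 = 11.4083,  s₂²/n₂ = 13.74²/27 = 6.9921
SE = √(s₁²/n₁ + s₂²/n₂) = √(11.4083 + 6.9921) = 4.2896
df (Welch-Satterthwaite) = (s₁²/n₁ + s₂²/n₂)² / [(s₁²/n₁)²/(n₁-1) + (s₂²/n₂)²/(n₂-1)] ≈ 35.50
t = (x̄₁ - x̄₂) / SE = (58.50 - 69.46) / 4.2896 = -10.96 / 4.2896 = -2.555
p-value = 0.0151

Since p-value < α = 0.1, we reject H₀.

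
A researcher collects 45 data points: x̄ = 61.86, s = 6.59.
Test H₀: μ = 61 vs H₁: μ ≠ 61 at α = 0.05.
One-sample t-test:
H₀: μ = 61
H₁: μ ≠ 61
df = n - 1 = 44
t = (x̄ - μ₀) / (s/√n) = (61.86 - 61) / (6.59/√45) = 0.875
p-value = 0.3861

Since p-value > α = 0.05, we fail to reject H₀.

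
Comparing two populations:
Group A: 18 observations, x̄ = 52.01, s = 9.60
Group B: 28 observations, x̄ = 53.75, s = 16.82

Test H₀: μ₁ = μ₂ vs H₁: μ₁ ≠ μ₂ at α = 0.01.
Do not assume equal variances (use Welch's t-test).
Welch's two-sample t-test:
H₀: μ₁ = μ₂
H₁: μ₁ ≠ μ₂
s₁²/n₁ = 9.60²/18 = 5.1200,  s₂²/n₂ = 16.82²/28 = 10.1040
SE = √(s₁²/n₁ + s₂²/n₂) = √(5.1200 + 10.1040) = 3.9018
df (Welch-Satterthwaite) = (s₁²/n₁ + s₂²/n₂)² / [(s₁²/n₁)²/(n₁-1) + (s₂²/n₂)²/(n₂-1)] ≈ 43.54
t = (x̄₁ - x̄₂) / SE = (52.01 - 53.75) / 3.9018 = -1.74 / 3.9018 = -0.446
p-value = 0.6578

Since p-value > α = 0.01, we fail to reject H₀.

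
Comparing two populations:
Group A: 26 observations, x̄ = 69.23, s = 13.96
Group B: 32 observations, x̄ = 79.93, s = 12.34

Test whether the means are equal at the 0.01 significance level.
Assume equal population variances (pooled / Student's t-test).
Student's two-sample t-test (equal variances):
H₀: μ₁ = μ₂
H₁: μ₁ ≠ μ₂
df = n₁ + n₂ - 2 = 56
Pooled variance s_p² = [(n₁-1)s₁² + (n₂-1)s₂²] / (n₁ + n₂ - 2) = [(25)(13.96²) + (31)(12.34²)] / 56 = 171.2961
SE = √(s_p²(1/n₁ + 1/n₂)) = √(171.2961 × (1/26 + 1/32)) = 3.4556
t = (x̄₁ - x̄₂) / SE = (69.23 - 79.93) / 3.4556 = -10.70 / 3.4556 = -3.096
p-value = 0.0031

Since p-value < α = 0.01, we reject H₀.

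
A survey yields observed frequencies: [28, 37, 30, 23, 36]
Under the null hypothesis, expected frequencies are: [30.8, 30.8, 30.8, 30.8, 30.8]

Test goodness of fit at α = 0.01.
Chi-square goodness of fit test:
H₀: observed counts match expected distribution
H₁: observed counts differ from expected distribution
df = k - 1 = 4
χ² = Σ(O - E)²/E
   = (28 - 30.8)²/30.8 + (37 - 30.8)²/30.8 + (30 - 30.8)²/30.8 + (23 - 30.8)²/30.8 + (36 - 30.8)²/30.8
   = 0.255 + 1.248 + 0.021 + 1.975 + 0.878
   = 4.38
p-value = 0.3574

Since p-value > α = 0.01, we fail to reject H₀.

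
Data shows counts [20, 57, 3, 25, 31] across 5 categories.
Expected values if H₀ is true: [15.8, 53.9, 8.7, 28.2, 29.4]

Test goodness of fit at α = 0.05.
Chi-square goodness of fit test:
H₀: observed counts match expected distribution
H₁: observed counts differ from expected distribution
df = k - 1 = 4
χ² = Σ(O - E)²/E
   = (20 - 15.8)²/15.8 + (57 - 53.9)²/53.9 + (3 - 8.7)²/8.7 + (25 - 28.2)²/28.2 + (31 - 29.4)²/29.4
   = 1.116 + 0.178 + 3.734 + 0.363 + 0.087
   = 5.48
p-value = 0.2415

Since p-value > α = 0.05, we fail to reject H₀.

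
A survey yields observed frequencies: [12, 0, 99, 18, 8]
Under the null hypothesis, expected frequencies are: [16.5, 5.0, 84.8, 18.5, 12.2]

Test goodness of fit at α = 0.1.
Chi-square goodness of fit test:
H₀: observed counts match expected distribution
H₁: observed counts differ from expected distribution
df = k - 1 = 4
χ² = Σ(O - E)²/E
   = (12 - 16.5)²/16.5 + (0 - 5.0)²/5.0 + (99 - 84.8)²/84.8 + (18 - 18.5)²/18.5 + (8 - 12.2)²/12.2
   = 1.227 + 5.000 + 2.378 + 0.014 + 1.446
   = 10.06
p-value = 0.0394

Since p-value < α = 0.1, we reject H₀.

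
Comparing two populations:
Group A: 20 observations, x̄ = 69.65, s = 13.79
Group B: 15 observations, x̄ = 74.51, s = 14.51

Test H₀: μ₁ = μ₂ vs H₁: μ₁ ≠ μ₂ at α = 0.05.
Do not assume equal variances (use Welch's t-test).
Welch's two-sample t-test:
H₀: μ₁ = μ₂
H₁: μ₁ ≠ μ₂
s₁²/n₁ = 13.79²/20 = 9.5082,  s₂²/n₂ = 14.51²/15 = 14.0360
SE = √(s₁²/n₁ + s₂²/n₂) = √(9.5082 + 14.0360) = 4.8522
df (Welch-Satterthwaite) = (s₁²/n₁ + s₂²/n₂)² / [(s₁²/n₁)²/(n₁-1) + (s₂²/n₂)²/(n₂-1)] ≈ 29.44
t = (x̄₁ - x̄₂) / SE = (69.65 - 74.51) / 4.8522 = -4.86 / 4.8522 = -1.002
p-value = 0.3247

Since p-value > α = 0.05, we fail to reject H₀.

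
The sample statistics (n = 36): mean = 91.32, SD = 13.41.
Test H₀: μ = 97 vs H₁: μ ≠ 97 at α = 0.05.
One-sample t-test:
H₀: μ = 97
H₁: μ ≠ 97
df = n - 1 = 35
t = (x̄ - μ₀) / (s/√n) = (91.32 - 97) / (13.41/√36) = -2.541
p-value = 0.0156

Since p-value < α = 0.05, we reject H₀.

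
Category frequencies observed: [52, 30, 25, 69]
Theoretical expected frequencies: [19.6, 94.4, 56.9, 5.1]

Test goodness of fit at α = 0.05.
Chi-square goodness of fit test:
H₀: observed counts match expected distribution
H₁: observed counts differ from expected distribution
df = k - 1 = 3
χ² = Σ(O - E)²/E
   = (52 - 19.6)²/19.6 + (30 - 94.4)²/94.4 + (25 - 56.9)²/56.9 + (69 - 5.1)²/5.1
   = 53.559 + 43.934 + 17.884 + 800.629
   = 916.01
p-value < 0.0001

Since p-value < α = 0.05, we reject H₀.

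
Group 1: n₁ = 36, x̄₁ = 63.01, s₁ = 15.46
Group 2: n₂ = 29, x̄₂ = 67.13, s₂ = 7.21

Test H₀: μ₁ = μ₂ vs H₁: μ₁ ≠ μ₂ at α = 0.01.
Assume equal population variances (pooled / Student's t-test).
Student's two-sample t-test (equal variances):
H₀: μ₁ = μ₂
H₁: μ₁ ≠ μ₂
df = n₁ + n₂ - 2 = 63
Pooled variance s_p² = [(n₁-1)s₁² + (n₂-1)s₂²] / (n₁ + n₂ - 2) = [(35)(15.46²) + (28)(7.21²)] / 63 = 155.8883
SE = √(s_p²(1/n₁ + 1/n₂)) = √(155.8883 × (1/36 + 1/29)) = 3.1154
t = (x̄₁ - x̄₂) / SE = (63.01 - 67.13) / 3.1154 = -4.12 / 3.1154 = -1.322
p-value = 0.1908

Since p-value > α = 0.01, we fail to reject H₀.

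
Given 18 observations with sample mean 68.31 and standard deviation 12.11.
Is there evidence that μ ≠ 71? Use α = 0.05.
One-sample t-test:
H₀: μ = 71
H₁: μ ≠ 71
df = n - 1 = 17
t = (x̄ - μ₀) / (s/√n) = (68.31 - 71) / (12.11/√18) = -0.942
p-value = 0.3592

Since p-value > α = 0.05, we fail to reject H₀.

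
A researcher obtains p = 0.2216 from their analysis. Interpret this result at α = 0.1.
Since p = 0.2216 > α = 0.1, fail to reject H₀.
There is insufficient evidence to reject the null hypothesis; the result is not statistically significant at the 0.1 level.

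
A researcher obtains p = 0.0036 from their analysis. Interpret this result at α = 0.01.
Since p = 0.0036 < α = 0.01, reject H₀.
There is sufficient evidence to reject the null hypothesis; the result is statistically significant at the 0.01 level.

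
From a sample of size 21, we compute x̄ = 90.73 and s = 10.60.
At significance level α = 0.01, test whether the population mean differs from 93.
One-sample t-test:
H₀: μ = 93
H₁: μ ≠ 93
df = n - 1 = 20
t = (x̄ - μ₀) / (s/√n) = (90.73 - 93) / (10.60/√21) = -0.981
p-value = 0.3381

Since p-value > α = 0.01, we fail to reject H₀.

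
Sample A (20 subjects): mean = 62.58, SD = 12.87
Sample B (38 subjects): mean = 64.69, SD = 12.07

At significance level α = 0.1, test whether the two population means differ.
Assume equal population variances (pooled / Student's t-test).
Student's two-sample t-test (equal variances):
H₀: μ₁ = μ₂
H₁: μ₁ ≠ μ₂
df = n₁ + n₂ - 2 = 56
Pooled variance s_p² = [(n₁-1)s₁² + (n₂-1)s₂²] / (n₁ + n₂ - 2) = [(19)(12.87²) + (37)(12.07²)] / 56 = 152.4543
SE = √(s_p²(1/n₁ + 1/n₂)) = √(152.4543 × (1/20 + 1/38)) = 3.4110
t = (x̄₁ - x̄₂) / SE = (62.58 - 64.69) / 3.4110 = -2.11 / 3.4110 = -0.619
p-value = 0.5387

Since p-value > α = 0.1, we fail to reject H₀.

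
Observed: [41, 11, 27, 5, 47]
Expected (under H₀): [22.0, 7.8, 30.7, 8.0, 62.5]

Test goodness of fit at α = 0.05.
Chi-square goodness of fit test:
H₀: observed counts match expected distribution
H₁: observed counts differ from expected distribution
df = k - 1 = 4
χ² = Σ(O - E)²/E
   = (41 - 22.0)²/22.0 + (11 - 7.8)²/7.8 + (27 - 30.7)²/30.7 + (5 - 8.0)²/8.0 + (47 - 62.5)²/62.5
   = 16.409 + 1.313 + 0.446 + 1.125 + 3.844
   = 23.14
p-value = 0.0001

Since p-value < α = 0.05, we reject H₀.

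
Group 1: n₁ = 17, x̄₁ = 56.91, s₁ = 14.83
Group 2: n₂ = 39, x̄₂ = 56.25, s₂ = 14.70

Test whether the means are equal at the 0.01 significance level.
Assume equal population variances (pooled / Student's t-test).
Student's two-sample t-test (equal variances):
H₀: μ₁ = μ₂
H₁: μ₁ ≠ μ₂
df = n₁ + n₂ - 2 = 54
Pooled variance s_p² = [(n₁-1)s₁² + (n₂-1)s₂²] / (n₁ + n₂ - 2) = [(16)(14.83²) + (38)(14.70²)] / 54 = 217.2275
SE = √(s_p²(1/n₁ + 1/n₂)) = √(217.2275 × (1/17 + 1/39)) = 4.2835
t = (x̄₁ - x̄₂) / SE = (56.91 - 56.25) / 4.2835 = 0.66 / 4.2835 = 0.154
p-value = 0.8781

Since p-value > α = 0.01, we fail to reject H₀.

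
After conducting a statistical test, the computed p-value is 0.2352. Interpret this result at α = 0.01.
Since p = 0.2352 > α = 0.01, fail to reject H₀.
There is insufficient evidence to reject the null hypothesis; the result is not statistically significant at the 0.01 level.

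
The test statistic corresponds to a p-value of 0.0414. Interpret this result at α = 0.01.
Since p = 0.0414 > α = 0.01, fail to reject H₀.
There is insufficient evidence to reject the null hypothesis; the result is not statistically significant at the 0.01 level.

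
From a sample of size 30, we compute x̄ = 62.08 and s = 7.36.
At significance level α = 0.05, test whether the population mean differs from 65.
One-sample t-test:
H₀: μ = 65
H₁: μ ≠ 65
df = n - 1 = 29
t = (x̄ - μ₀) / (s/√n) = (62.08 - 65) / (7.36/√30) = -2.173
p-value = 0.0381

Since p-value < α = 0.05, we reject H₀.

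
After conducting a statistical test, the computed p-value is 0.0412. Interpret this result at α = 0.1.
Since p = 0.0412 < α = 0.1, reject H₀.
There is sufficient evidence to reject the null hypothesis; the result is statistically significant at the 0.1 level.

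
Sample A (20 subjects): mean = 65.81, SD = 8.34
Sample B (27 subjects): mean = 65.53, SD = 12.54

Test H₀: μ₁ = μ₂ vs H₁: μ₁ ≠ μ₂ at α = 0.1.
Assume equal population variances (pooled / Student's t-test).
Student's two-sample t-test (equal variances):
H₀: μ₁ = μ₂
H₁: μ₁ ≠ μ₂
df = n₁ + n₂ - 2 = 45
Pooled variance s_p² = [(n₁-1)s₁² + (n₂-1)s₂²] / (n₁ + n₂ - 2) = [(19)(8.34²) + (26)(12.54²)] / 45 = 120.2244
SE = √(s_p²(1/n₁ + 1/n₂)) = √(120.2244 × (1/20 + 1/27)) = 3.2348
t = (x̄₁ - x̄₂) / SE = (65.81 - 65.53) / 3.2348 = 0.28 / 3.2348 = 0.087
p-value = 0.9314

Since p-value > α = 0.1, we fail to reject H₀.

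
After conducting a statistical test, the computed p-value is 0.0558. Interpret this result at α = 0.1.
Since p = 0.0558 < α = 0.1, reject H₀.
There is sufficient evidence to reject the null hypothesis; the result is statistically significant at the 0.1 level.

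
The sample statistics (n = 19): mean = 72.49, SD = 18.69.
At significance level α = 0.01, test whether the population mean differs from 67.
One-sample t-test:
H₀: μ = 67
H₁: μ ≠ 67
df = n - 1 = 18
t = (x̄ - μ₀) / (s/√n) = (72.49 - 67) / (18.69/√19) = 1.280
p-value = 0.2167

Since p-value > α = 0.01, we fail to reject H₀.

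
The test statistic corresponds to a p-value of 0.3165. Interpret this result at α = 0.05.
Since p = 0.3165 > α = 0.05, fail to reject H₀.
There is insufficient evidence to reject the null hypothesis; the result is not statistically significant at the 0.05 level.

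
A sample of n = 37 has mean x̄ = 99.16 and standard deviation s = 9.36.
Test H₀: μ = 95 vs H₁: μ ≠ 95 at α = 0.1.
One-sample t-test:
H₀: μ = 95
H₁: μ ≠ 95
df = n - 1 = 36
t = (x̄ - μ₀) / (s/√n) = (99.16 - 95) / (9.36/√37) = 2.703
p-value = 0.0104

Since p-value < α = 0.1, we reject H₀.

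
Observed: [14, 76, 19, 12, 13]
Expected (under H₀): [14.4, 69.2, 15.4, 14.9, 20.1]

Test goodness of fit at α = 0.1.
Chi-square goodness of fit test:
H₀: observed counts match expected distribution
H₁: observed counts differ from expected distribution
df = k - 1 = 4
χ² = Σ(O - E)²/E
   = (14 - 14.4)²/14.4 + (76 - 69.2)²/69.2 + (19 - 15.4)²/15.4 + (12 - 14.9)²/14.9 + (13 - 20.1)²/20.1
   = 0.011 + 0.668 + 0.842 + 0.564 + 2.508
   = 4.59
p-value = 0.3316

Since p-value > α = 0.1, we fail to reject H₀.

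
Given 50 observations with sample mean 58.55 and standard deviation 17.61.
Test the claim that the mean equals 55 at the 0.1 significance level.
One-sample t-test:
H₀: μ = 55
H₁: μ ≠ 55
df = n - 1 = 49
t = (x̄ - μ₀) / (s/√n) = (58.55 - 55) / (17.61/√50) = 1.425
p-value = 0.1604

Since p-value > α = 0.1, we fail to reject H₀.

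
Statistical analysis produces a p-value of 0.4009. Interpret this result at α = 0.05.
Since p = 0.4009 > α = 0.05, fail to reject H₀.
There is insufficient evidence to reject the null hypothesis; the result is not statistically significant at the 0.05 level.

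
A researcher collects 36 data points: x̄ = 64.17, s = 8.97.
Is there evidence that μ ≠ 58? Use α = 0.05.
One-sample t-test:
H₀: μ = 58
H₁: μ ≠ 58
df = n - 1 = 35
t = (x̄ - μ₀) / (s/√n) = (64.17 - 58) / (8.97/√36) = 4.127
p-value = 0.0002

Since p-value < α = 0.05, we reject H₀.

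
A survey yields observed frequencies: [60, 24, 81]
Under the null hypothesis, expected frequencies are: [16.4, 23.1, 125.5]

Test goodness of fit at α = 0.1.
Chi-square goodness of fit test:
H₀: observed counts match expected distribution
H₁: observed counts differ from expected distribution
df = k - 1 = 2
χ² = Σ(O - E)²/E
   = (60 - 16.4)²/16.4 + (24 - 23.1)²/23.1 + (81 - 125.5)²/125.5
   = 115.912 + 0.035 + 15.779
   = 131.73
p-value < 0.0001

Since p-value < α = 0.1, we reject H₀.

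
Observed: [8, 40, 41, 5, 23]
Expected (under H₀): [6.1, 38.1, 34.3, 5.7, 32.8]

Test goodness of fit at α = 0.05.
Chi-square goodness of fit test:
H₀: observed counts match expected distribution
H₁: observed counts differ from expected distribution
df = k - 1 = 4
χ² = Σ(O - E)²/E
   = (8 - 6.1)²/6.1 + (40 - 38.1)²/38.1 + (41 - 34.3)²/34.3 + (5 - 5.7)²/5.7 + (23 - 32.8)²/32.8
   = 0.592 + 0.095 + 1.309 + 0.086 + 2.928
   = 5.01
p-value = 0.2863

Since p-value > α = 0.05, we fail to reject H₀.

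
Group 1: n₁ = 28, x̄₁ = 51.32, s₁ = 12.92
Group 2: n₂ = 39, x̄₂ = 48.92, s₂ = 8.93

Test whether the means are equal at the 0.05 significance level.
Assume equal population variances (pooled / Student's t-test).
Student's two-sample t-test (equal variances):
H₀: μ₁ = μ₂
H₁: μ₁ ≠ μ₂
df = n₁ + n₂ - 2 = 65
Pooled variance s_p² = [(n₁-1)s₁² + (n₂-1)s₂²] / (n₁ + n₂ - 2) = [(27)(12.92²) + (38)(8.93²)] / 65 = 115.9588
SE = √(s_p²(1/n₁ + 1/n₂)) = √(115.9588 × (1/28 + 1/39)) = 2.6673
t = (x̄₁ - x̄₂) / SE = (51.32 - 48.92) / 2.6673 = 2.40 / 2.6673 = 0.900
p-value = 0.3716

Since p-value > α = 0.05, we fail to reject H₀.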